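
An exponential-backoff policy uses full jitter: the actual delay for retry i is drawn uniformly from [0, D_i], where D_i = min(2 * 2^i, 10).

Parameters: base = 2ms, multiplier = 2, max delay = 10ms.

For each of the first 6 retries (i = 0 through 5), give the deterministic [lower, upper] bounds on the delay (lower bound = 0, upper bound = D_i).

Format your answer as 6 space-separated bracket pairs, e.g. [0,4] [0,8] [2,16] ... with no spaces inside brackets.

Computing bounds per retry:
  i=0: D_i=min(2*2^0,10)=2, bounds=[0,2]
  i=1: D_i=min(2*2^1,10)=4, bounds=[0,4]
  i=2: D_i=min(2*2^2,10)=8, bounds=[0,8]
  i=3: D_i=min(2*2^3,10)=10, bounds=[0,10]
  i=4: D_i=min(2*2^4,10)=10, bounds=[0,10]
  i=5: D_i=min(2*2^5,10)=10, bounds=[0,10]

Answer: [0,2] [0,4] [0,8] [0,10] [0,10] [0,10]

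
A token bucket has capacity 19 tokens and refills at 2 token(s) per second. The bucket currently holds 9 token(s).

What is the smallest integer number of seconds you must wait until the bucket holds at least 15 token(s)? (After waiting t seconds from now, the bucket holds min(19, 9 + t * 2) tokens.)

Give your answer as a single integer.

Need 9 + t * 2 >= 15, so t >= 6/2.
Smallest integer t = ceil(6/2) = 3.

Answer: 3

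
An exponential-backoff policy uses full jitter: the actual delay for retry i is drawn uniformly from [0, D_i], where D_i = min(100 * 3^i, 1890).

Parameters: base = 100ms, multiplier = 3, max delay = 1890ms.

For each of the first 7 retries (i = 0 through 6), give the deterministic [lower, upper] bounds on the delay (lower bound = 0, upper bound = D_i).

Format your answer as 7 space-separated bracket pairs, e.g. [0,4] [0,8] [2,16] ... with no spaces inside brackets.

Answer: [0,100] [0,300] [0,900] [0,1890] [0,1890] [0,1890] [0,1890]

Derivation:
Computing bounds per retry:
  i=0: D_i=min(100*3^0,1890)=100, bounds=[0,100]
  i=1: D_i=min(100*3^1,1890)=300, bounds=[0,300]
  i=2: D_i=min(100*3^2,1890)=900, bounds=[0,900]
  i=3: D_i=min(100*3^3,1890)=1890, bounds=[0,1890]
  i=4: D_i=min(100*3^4,1890)=1890, bounds=[0,1890]
  i=5: D_i=min(100*3^5,1890)=1890, bounds=[0,1890]
  i=6: D_i=min(100*3^6,1890)=1890, bounds=[0,1890]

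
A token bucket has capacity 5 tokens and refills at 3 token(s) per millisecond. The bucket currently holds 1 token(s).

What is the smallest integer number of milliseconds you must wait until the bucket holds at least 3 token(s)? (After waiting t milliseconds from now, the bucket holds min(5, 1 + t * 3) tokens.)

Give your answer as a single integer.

Need 1 + t * 3 >= 3, so t >= 2/3.
Smallest integer t = ceil(2/3) = 1.

Answer: 1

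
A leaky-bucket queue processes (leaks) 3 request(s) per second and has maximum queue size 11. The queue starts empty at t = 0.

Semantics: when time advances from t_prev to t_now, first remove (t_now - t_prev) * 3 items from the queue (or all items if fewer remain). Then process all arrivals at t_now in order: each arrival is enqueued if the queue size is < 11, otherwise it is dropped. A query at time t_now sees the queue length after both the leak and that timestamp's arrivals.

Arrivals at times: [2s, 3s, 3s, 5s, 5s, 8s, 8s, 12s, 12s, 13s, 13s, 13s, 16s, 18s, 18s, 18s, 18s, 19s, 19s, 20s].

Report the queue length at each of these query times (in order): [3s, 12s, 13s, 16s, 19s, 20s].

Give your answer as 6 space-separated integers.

Queue lengths at query times:
  query t=3s: backlog = 2
  query t=12s: backlog = 2
  query t=13s: backlog = 3
  query t=16s: backlog = 1
  query t=19s: backlog = 3
  query t=20s: backlog = 1

Answer: 2 2 3 1 3 1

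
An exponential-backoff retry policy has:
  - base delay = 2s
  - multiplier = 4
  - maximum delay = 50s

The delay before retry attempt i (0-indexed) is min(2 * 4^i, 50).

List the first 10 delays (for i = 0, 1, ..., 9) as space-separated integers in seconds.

Answer: 2 8 32 50 50 50 50 50 50 50

Derivation:
Computing each delay:
  i=0: min(2*4^0, 50) = 2
  i=1: min(2*4^1, 50) = 8
  i=2: min(2*4^2, 50) = 32
  i=3: min(2*4^3, 50) = 50
  i=4: min(2*4^4, 50) = 50
  i=5: min(2*4^5, 50) = 50
  i=6: min(2*4^6, 50) = 50
  i=7: min(2*4^7, 50) = 50
  i=8: min(2*4^8, 50) = 50
  i=9: min(2*4^9, 50) = 50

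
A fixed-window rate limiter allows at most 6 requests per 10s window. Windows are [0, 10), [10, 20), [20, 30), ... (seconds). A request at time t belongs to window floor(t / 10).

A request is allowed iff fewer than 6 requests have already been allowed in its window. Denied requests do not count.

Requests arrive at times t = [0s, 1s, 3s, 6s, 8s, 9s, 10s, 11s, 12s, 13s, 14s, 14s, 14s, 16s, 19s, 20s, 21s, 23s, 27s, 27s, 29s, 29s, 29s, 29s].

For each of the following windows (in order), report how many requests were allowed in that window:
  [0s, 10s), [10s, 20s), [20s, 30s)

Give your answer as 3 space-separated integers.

Answer: 6 6 6

Derivation:
Processing requests:
  req#1 t=0s (window 0): ALLOW
  req#2 t=1s (window 0): ALLOW
  req#3 t=3s (window 0): ALLOW
  req#4 t=6s (window 0): ALLOW
  req#5 t=8s (window 0): ALLOW
  req#6 t=9s (window 0): ALLOW
  req#7 t=10s (window 1): ALLOW
  req#8 t=11s (window 1): ALLOW
  req#9 t=12s (window 1): ALLOW
  req#10 t=13s (window 1): ALLOW
  req#11 t=14s (window 1): ALLOW
  req#12 t=14s (window 1): ALLOW
  req#13 t=14s (window 1): DENY
  req#14 t=16s (window 1): DENY
  req#15 t=19s (window 1): DENY
  req#16 t=20s (window 2): ALLOW
  req#17 t=21s (window 2): ALLOW
  req#18 t=23s (window 2): ALLOW
  req#19 t=27s (window 2): ALLOW
  req#20 t=27s (window 2): ALLOW
  req#21 t=29s (window 2): ALLOW
  req#22 t=29s (window 2): DENY
  req#23 t=29s (window 2): DENY
  req#24 t=29s (window 2): DENY

Allowed counts by window: 6 6 6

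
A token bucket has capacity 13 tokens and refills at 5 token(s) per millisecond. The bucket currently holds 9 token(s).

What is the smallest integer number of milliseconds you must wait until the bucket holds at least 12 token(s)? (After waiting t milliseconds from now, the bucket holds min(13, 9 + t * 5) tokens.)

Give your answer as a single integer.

Need 9 + t * 5 >= 12, so t >= 3/5.
Smallest integer t = ceil(3/5) = 1.

Answer: 1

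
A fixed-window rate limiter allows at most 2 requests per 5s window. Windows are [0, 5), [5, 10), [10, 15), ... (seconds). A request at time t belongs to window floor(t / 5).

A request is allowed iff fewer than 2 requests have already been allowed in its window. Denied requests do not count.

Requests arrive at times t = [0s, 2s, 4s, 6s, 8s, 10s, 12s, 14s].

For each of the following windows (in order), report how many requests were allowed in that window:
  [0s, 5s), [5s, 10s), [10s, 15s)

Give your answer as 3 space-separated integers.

Processing requests:
  req#1 t=0s (window 0): ALLOW
  req#2 t=2s (window 0): ALLOW
  req#3 t=4s (window 0): DENY
  req#4 t=6s (window 1): ALLOW
  req#5 t=8s (window 1): ALLOW
  req#6 t=10s (window 2): ALLOW
  req#7 t=12s (window 2): ALLOW
  req#8 t=14s (window 2): DENY

Allowed counts by window: 2 2 2

Answer: 2 2 2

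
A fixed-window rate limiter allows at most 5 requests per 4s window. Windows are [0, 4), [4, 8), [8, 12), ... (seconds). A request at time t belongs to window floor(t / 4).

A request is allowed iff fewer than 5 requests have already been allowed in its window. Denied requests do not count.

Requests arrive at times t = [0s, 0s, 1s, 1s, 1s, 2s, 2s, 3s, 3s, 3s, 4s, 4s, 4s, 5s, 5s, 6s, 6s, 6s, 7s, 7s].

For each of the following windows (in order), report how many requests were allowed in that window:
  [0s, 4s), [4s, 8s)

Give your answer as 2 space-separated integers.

Processing requests:
  req#1 t=0s (window 0): ALLOW
  req#2 t=0s (window 0): ALLOW
  req#3 t=1s (window 0): ALLOW
  req#4 t=1s (window 0): ALLOW
  req#5 t=1s (window 0): ALLOW
  req#6 t=2s (window 0): DENY
  req#7 t=2s (window 0): DENY
  req#8 t=3s (window 0): DENY
  req#9 t=3s (window 0): DENY
  req#10 t=3s (window 0): DENY
  req#11 t=4s (window 1): ALLOW
  req#12 t=4s (window 1): ALLOW
  req#13 t=4s (window 1): ALLOW
  req#14 t=5s (window 1): ALLOW
  req#15 t=5s (window 1): ALLOW
  req#16 t=6s (window 1): DENY
  req#17 t=6s (window 1): DENY
  req#18 t=6s (window 1): DENY
  req#19 t=7s (window 1): DENY
  req#20 t=7s (window 1): DENY

Allowed counts by window: 5 5

Answer: 5 5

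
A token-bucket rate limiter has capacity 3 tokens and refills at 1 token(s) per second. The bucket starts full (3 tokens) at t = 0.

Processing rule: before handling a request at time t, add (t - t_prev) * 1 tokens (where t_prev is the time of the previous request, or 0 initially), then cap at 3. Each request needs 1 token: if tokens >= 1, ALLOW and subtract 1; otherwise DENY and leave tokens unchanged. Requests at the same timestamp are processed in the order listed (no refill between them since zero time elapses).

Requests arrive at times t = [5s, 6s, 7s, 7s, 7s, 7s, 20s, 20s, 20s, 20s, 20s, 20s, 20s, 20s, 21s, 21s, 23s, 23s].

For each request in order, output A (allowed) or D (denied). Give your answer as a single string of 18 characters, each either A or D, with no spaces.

Answer: AAAAADAAADDDDDADAA

Derivation:
Simulating step by step:
  req#1 t=5s: ALLOW
  req#2 t=6s: ALLOW
  req#3 t=7s: ALLOW
  req#4 t=7s: ALLOW
  req#5 t=7s: ALLOW
  req#6 t=7s: DENY
  req#7 t=20s: ALLOW
  req#8 t=20s: ALLOW
  req#9 t=20s: ALLOW
  req#10 t=20s: DENY
  req#11 t=20s: DENY
  req#12 t=20s: DENY
  req#13 t=20s: DENY
  req#14 t=20s: DENY
  req#15 t=21s: ALLOW
  req#16 t=21s: DENY
  req#17 t=23s: ALLOW
  req#18 t=23s: ALLOW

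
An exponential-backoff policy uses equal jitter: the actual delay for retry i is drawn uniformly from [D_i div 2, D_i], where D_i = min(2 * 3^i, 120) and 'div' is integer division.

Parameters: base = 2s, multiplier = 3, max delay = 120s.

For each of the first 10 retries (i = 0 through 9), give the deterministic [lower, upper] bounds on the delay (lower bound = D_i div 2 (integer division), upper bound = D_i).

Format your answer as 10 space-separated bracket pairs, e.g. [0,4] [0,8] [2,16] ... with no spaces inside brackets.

Answer: [1,2] [3,6] [9,18] [27,54] [60,120] [60,120] [60,120] [60,120] [60,120] [60,120]

Derivation:
Computing bounds per retry:
  i=0: D_i=min(2*3^0,120)=2, bounds=[1,2]
  i=1: D_i=min(2*3^1,120)=6, bounds=[3,6]
  i=2: D_i=min(2*3^2,120)=18, bounds=[9,18]
  i=3: D_i=min(2*3^3,120)=54, bounds=[27,54]
  i=4: D_i=min(2*3^4,120)=120, bounds=[60,120]
  i=5: D_i=min(2*3^5,120)=120, bounds=[60,120]
  i=6: D_i=min(2*3^6,120)=120, bounds=[60,120]
  i=7: D_i=min(2*3^7,120)=120, bounds=[60,120]
  i=8: D_i=min(2*3^8,120)=120, bounds=[60,120]
  i=9: D_i=min(2*3^9,120)=120, bounds=[60,120]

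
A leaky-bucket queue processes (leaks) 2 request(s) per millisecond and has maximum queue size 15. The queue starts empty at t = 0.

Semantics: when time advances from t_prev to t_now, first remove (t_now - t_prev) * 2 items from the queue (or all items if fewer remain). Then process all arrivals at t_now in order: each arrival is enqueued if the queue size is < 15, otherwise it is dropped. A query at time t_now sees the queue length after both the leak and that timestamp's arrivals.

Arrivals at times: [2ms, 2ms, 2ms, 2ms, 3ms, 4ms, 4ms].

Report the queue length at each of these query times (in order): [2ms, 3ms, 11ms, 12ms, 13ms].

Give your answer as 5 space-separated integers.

Answer: 4 3 0 0 0

Derivation:
Queue lengths at query times:
  query t=2ms: backlog = 4
  query t=3ms: backlog = 3
  query t=11ms: backlog = 0
  query t=12ms: backlog = 0
  query t=13ms: backlog = 0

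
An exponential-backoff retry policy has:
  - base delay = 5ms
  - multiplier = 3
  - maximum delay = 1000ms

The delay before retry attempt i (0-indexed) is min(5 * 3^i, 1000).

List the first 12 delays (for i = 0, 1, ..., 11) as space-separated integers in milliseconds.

Answer: 5 15 45 135 405 1000 1000 1000 1000 1000 1000 1000

Derivation:
Computing each delay:
  i=0: min(5*3^0, 1000) = 5
  i=1: min(5*3^1, 1000) = 15
  i=2: min(5*3^2, 1000) = 45
  i=3: min(5*3^3, 1000) = 135
  i=4: min(5*3^4, 1000) = 405
  i=5: min(5*3^5, 1000) = 1000
  i=6: min(5*3^6, 1000) = 1000
  i=7: min(5*3^7, 1000) = 1000
  i=8: min(5*3^8, 1000) = 1000
  i=9: min(5*3^9, 1000) = 1000
  i=10: min(5*3^10, 1000) = 1000
  i=11: min(5*3^11, 1000) = 1000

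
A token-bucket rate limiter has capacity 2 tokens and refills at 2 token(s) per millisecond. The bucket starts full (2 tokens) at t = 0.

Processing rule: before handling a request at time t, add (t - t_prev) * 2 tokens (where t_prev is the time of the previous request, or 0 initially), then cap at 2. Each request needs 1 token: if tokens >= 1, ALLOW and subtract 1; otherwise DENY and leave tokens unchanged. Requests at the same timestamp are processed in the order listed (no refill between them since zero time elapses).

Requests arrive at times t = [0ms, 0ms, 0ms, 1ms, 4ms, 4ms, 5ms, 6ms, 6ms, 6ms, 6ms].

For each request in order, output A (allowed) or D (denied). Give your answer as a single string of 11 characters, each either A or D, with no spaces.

Simulating step by step:
  req#1 t=0ms: ALLOW
  req#2 t=0ms: ALLOW
  req#3 t=0ms: DENY
  req#4 t=1ms: ALLOW
  req#5 t=4ms: ALLOW
  req#6 t=4ms: ALLOW
  req#7 t=5ms: ALLOW
  req#8 t=6ms: ALLOW
  req#9 t=6ms: ALLOW
  req#10 t=6ms: DENY
  req#11 t=6ms: DENY

Answer: AADAAAAAADD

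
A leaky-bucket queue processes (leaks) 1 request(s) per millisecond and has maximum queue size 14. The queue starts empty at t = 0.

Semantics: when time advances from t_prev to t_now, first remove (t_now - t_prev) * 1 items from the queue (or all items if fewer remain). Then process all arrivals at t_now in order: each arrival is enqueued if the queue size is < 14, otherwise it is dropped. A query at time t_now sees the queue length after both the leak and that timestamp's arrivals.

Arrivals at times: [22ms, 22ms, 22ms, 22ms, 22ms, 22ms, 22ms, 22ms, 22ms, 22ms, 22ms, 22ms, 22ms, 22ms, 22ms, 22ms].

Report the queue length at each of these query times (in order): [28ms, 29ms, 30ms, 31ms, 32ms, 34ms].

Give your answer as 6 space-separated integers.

Answer: 8 7 6 5 4 2

Derivation:
Queue lengths at query times:
  query t=28ms: backlog = 8
  query t=29ms: backlog = 7
  query t=30ms: backlog = 6
  query t=31ms: backlog = 5
  query t=32ms: backlog = 4
  query t=34ms: backlog = 2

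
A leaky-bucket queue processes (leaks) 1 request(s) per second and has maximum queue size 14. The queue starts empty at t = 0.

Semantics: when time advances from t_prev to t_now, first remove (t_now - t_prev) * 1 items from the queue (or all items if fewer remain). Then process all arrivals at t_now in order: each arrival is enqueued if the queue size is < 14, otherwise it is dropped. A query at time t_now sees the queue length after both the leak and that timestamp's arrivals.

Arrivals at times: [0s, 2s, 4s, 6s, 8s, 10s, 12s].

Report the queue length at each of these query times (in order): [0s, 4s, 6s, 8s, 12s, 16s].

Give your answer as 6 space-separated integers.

Answer: 1 1 1 1 1 0

Derivation:
Queue lengths at query times:
  query t=0s: backlog = 1
  query t=4s: backlog = 1
  query t=6s: backlog = 1
  query t=8s: backlog = 1
  query t=12s: backlog = 1
  query t=16s: backlog = 0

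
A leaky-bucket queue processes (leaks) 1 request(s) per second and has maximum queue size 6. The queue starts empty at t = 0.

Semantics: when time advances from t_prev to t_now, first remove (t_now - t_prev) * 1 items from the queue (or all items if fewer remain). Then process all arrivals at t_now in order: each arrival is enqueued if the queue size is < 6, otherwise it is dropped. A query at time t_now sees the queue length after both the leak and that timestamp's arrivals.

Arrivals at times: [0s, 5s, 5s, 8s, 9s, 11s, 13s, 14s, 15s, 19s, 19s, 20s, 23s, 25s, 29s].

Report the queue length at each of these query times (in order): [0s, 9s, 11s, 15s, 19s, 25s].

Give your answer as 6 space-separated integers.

Answer: 1 1 1 1 2 1

Derivation:
Queue lengths at query times:
  query t=0s: backlog = 1
  query t=9s: backlog = 1
  query t=11s: backlog = 1
  query t=15s: backlog = 1
  query t=19s: backlog = 2
  query t=25s: backlog = 1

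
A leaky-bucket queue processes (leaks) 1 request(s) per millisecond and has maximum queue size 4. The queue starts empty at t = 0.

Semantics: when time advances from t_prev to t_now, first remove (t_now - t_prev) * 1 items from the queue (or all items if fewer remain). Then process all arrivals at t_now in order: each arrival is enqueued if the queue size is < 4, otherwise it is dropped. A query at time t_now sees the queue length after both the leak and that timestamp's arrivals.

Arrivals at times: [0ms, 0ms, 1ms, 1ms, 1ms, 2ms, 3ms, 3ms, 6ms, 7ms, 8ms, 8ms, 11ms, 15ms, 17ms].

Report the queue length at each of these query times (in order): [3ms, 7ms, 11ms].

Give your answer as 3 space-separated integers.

Queue lengths at query times:
  query t=3ms: backlog = 4
  query t=7ms: backlog = 2
  query t=11ms: backlog = 1

Answer: 4 2 1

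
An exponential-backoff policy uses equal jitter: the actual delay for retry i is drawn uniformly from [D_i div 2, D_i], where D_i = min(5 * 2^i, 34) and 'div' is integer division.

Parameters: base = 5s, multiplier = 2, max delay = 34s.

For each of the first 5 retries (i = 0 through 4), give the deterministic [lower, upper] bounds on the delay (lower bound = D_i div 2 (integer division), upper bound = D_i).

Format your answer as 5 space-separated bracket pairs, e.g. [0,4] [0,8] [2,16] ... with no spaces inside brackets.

Answer: [2,5] [5,10] [10,20] [17,34] [17,34]

Derivation:
Computing bounds per retry:
  i=0: D_i=min(5*2^0,34)=5, bounds=[2,5]
  i=1: D_i=min(5*2^1,34)=10, bounds=[5,10]
  i=2: D_i=min(5*2^2,34)=20, bounds=[10,20]
  i=3: D_i=min(5*2^3,34)=34, bounds=[17,34]
  i=4: D_i=min(5*2^4,34)=34, bounds=[17,34]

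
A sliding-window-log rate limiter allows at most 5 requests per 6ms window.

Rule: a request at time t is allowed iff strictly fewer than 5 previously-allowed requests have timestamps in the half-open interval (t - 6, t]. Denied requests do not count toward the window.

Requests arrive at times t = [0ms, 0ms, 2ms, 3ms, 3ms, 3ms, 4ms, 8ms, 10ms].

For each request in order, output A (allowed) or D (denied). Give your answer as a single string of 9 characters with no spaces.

Answer: AAAAADDAA

Derivation:
Tracking allowed requests in the window:
  req#1 t=0ms: ALLOW
  req#2 t=0ms: ALLOW
  req#3 t=2ms: ALLOW
  req#4 t=3ms: ALLOW
  req#5 t=3ms: ALLOW
  req#6 t=3ms: DENY
  req#7 t=4ms: DENY
  req#8 t=8ms: ALLOW
  req#9 t=10ms: ALLOW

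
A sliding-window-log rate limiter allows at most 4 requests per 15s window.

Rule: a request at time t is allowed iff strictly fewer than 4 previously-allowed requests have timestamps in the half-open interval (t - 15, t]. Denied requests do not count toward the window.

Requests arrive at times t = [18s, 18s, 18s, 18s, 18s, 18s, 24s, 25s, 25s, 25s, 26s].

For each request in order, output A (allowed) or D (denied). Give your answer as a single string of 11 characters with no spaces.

Answer: AAAADDDDDDD

Derivation:
Tracking allowed requests in the window:
  req#1 t=18s: ALLOW
  req#2 t=18s: ALLOW
  req#3 t=18s: ALLOW
  req#4 t=18s: ALLOW
  req#5 t=18s: DENY
  req#6 t=18s: DENY
  req#7 t=24s: DENY
  req#8 t=25s: DENY
  req#9 t=25s: DENY
  req#10 t=25s: DENY
  req#11 t=26s: DENY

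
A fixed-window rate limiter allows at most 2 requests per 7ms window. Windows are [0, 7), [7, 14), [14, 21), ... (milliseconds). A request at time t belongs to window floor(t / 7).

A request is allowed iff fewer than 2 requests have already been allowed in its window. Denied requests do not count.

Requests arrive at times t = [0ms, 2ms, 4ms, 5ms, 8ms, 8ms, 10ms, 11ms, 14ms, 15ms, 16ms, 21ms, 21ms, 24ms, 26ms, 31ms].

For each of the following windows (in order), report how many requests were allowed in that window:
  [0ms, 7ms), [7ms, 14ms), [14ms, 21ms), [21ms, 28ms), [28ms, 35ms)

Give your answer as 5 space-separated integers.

Answer: 2 2 2 2 1

Derivation:
Processing requests:
  req#1 t=0ms (window 0): ALLOW
  req#2 t=2ms (window 0): ALLOW
  req#3 t=4ms (window 0): DENY
  req#4 t=5ms (window 0): DENY
  req#5 t=8ms (window 1): ALLOW
  req#6 t=8ms (window 1): ALLOW
  req#7 t=10ms (window 1): DENY
  req#8 t=11ms (window 1): DENY
  req#9 t=14ms (window 2): ALLOW
  req#10 t=15ms (window 2): ALLOW
  req#11 t=16ms (window 2): DENY
  req#12 t=21ms (window 3): ALLOW
  req#13 t=21ms (window 3): ALLOW
  req#14 t=24ms (window 3): DENY
  req#15 t=26ms (window 3): DENY
  req#16 t=31ms (window 4): ALLOW

Allowed counts by window: 2 2 2 2 1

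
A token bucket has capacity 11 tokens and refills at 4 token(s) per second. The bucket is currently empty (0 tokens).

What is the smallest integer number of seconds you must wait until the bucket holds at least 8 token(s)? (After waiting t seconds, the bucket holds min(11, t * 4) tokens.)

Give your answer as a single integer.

Need t * 4 >= 8, so t >= 8/4.
Smallest integer t = ceil(8/4) = 2.

Answer: 2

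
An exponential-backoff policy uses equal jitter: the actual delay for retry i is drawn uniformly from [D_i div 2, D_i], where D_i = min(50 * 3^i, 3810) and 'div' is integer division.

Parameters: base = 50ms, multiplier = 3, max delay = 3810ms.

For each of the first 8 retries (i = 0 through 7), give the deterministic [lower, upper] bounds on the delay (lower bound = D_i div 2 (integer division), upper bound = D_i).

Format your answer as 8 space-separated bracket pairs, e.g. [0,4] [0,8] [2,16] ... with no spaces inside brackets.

Answer: [25,50] [75,150] [225,450] [675,1350] [1905,3810] [1905,3810] [1905,3810] [1905,3810]

Derivation:
Computing bounds per retry:
  i=0: D_i=min(50*3^0,3810)=50, bounds=[25,50]
  i=1: D_i=min(50*3^1,3810)=150, bounds=[75,150]
  i=2: D_i=min(50*3^2,3810)=450, bounds=[225,450]
  i=3: D_i=min(50*3^3,3810)=1350, bounds=[675,1350]
  i=4: D_i=min(50*3^4,3810)=3810, bounds=[1905,3810]
  i=5: D_i=min(50*3^5,3810)=3810, bounds=[1905,3810]
  i=6: D_i=min(50*3^6,3810)=3810, bounds=[1905,3810]
  i=7: D_i=min(50*3^7,3810)=3810, bounds=[1905,3810]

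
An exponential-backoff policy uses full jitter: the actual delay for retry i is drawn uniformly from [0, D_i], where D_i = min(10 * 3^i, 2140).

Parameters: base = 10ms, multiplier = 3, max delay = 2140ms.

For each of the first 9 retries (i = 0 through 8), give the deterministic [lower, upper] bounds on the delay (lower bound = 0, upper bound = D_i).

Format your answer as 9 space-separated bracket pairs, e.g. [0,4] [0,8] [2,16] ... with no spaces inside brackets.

Answer: [0,10] [0,30] [0,90] [0,270] [0,810] [0,2140] [0,2140] [0,2140] [0,2140]

Derivation:
Computing bounds per retry:
  i=0: D_i=min(10*3^0,2140)=10, bounds=[0,10]
  i=1: D_i=min(10*3^1,2140)=30, bounds=[0,30]
  i=2: D_i=min(10*3^2,2140)=90, bounds=[0,90]
  i=3: D_i=min(10*3^3,2140)=270, bounds=[0,270]
  i=4: D_i=min(10*3^4,2140)=810, bounds=[0,810]
  i=5: D_i=min(10*3^5,2140)=2140, bounds=[0,2140]
  i=6: D_i=min(10*3^6,2140)=2140, bounds=[0,2140]
  i=7: D_i=min(10*3^7,2140)=2140, bounds=[0,2140]
  i=8: D_i=min(10*3^8,2140)=2140, bounds=[0,2140]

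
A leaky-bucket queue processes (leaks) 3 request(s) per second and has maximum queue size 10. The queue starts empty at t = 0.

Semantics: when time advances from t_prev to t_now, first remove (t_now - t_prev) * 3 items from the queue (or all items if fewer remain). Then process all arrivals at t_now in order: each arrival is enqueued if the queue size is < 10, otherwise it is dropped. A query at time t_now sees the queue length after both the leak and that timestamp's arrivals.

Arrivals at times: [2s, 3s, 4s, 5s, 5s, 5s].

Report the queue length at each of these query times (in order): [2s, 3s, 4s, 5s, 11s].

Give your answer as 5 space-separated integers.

Answer: 1 1 1 3 0

Derivation:
Queue lengths at query times:
  query t=2s: backlog = 1
  query t=3s: backlog = 1
  query t=4s: backlog = 1
  query t=5s: backlog = 3
  query t=11s: backlog = 0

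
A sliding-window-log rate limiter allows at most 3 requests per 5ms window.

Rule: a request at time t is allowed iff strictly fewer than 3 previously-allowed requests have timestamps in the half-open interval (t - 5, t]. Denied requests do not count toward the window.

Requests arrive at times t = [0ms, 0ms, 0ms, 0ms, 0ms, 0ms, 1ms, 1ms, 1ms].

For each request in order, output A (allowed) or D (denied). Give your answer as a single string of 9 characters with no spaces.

Tracking allowed requests in the window:
  req#1 t=0ms: ALLOW
  req#2 t=0ms: ALLOW
  req#3 t=0ms: ALLOW
  req#4 t=0ms: DENY
  req#5 t=0ms: DENY
  req#6 t=0ms: DENY
  req#7 t=1ms: DENY
  req#8 t=1ms: DENY
  req#9 t=1ms: DENY

Answer: AAADDDDDD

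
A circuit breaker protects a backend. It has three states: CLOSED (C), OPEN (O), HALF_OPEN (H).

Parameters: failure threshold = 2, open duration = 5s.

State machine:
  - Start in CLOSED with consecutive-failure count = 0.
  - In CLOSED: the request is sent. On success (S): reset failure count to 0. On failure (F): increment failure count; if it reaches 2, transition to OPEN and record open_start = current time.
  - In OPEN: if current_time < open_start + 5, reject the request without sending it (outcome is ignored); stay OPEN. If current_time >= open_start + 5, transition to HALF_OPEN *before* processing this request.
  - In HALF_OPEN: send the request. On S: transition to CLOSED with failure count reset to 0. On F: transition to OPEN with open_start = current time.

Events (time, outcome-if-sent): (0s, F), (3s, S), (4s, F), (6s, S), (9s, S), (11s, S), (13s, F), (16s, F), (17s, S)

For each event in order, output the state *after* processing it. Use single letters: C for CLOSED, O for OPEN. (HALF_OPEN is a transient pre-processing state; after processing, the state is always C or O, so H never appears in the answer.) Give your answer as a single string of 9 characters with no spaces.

State after each event:
  event#1 t=0s outcome=F: state=CLOSED
  event#2 t=3s outcome=S: state=CLOSED
  event#3 t=4s outcome=F: state=CLOSED
  event#4 t=6s outcome=S: state=CLOSED
  event#5 t=9s outcome=S: state=CLOSED
  event#6 t=11s outcome=S: state=CLOSED
  event#7 t=13s outcome=F: state=CLOSED
  event#8 t=16s outcome=F: state=OPEN
  event#9 t=17s outcome=S: state=OPEN

Answer: CCCCCCCOO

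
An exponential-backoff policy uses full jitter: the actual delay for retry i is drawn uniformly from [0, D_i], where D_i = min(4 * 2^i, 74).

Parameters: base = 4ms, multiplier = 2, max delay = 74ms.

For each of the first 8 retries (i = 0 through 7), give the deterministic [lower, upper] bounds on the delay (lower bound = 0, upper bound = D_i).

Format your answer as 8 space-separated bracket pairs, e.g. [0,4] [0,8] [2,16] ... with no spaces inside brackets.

Computing bounds per retry:
  i=0: D_i=min(4*2^0,74)=4, bounds=[0,4]
  i=1: D_i=min(4*2^1,74)=8, bounds=[0,8]
  i=2: D_i=min(4*2^2,74)=16, bounds=[0,16]
  i=3: D_i=min(4*2^3,74)=32, bounds=[0,32]
  i=4: D_i=min(4*2^4,74)=64, bounds=[0,64]
  i=5: D_i=min(4*2^5,74)=74, bounds=[0,74]
  i=6: D_i=min(4*2^6,74)=74, bounds=[0,74]
  i=7: D_i=min(4*2^7,74)=74, bounds=[0,74]

Answer: [0,4] [0,8] [0,16] [0,32] [0,64] [0,74] [0,74] [0,74]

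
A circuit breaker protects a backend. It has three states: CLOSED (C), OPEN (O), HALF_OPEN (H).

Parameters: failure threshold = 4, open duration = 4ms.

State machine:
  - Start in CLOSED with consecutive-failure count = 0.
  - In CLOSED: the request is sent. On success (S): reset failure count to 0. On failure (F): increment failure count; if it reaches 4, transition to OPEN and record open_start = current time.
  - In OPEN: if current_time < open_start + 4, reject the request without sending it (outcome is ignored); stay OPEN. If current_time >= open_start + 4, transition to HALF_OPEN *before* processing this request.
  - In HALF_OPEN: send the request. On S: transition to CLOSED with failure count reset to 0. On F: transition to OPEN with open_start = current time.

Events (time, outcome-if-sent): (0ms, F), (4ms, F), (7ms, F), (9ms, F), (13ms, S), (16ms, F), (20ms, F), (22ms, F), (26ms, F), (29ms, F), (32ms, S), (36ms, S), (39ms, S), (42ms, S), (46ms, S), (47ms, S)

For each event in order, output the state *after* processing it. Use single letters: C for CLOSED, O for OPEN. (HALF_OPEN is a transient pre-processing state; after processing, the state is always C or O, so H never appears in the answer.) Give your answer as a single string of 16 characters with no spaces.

Answer: CCCOCCCCOOCCCCCC

Derivation:
State after each event:
  event#1 t=0ms outcome=F: state=CLOSED
  event#2 t=4ms outcome=F: state=CLOSED
  event#3 t=7ms outcome=F: state=CLOSED
  event#4 t=9ms outcome=F: state=OPEN
  event#5 t=13ms outcome=S: state=CLOSED
  event#6 t=16ms outcome=F: state=CLOSED
  event#7 t=20ms outcome=F: state=CLOSED
  event#8 t=22ms outcome=F: state=CLOSED
  event#9 t=26ms outcome=F: state=OPEN
  event#10 t=29ms outcome=F: state=OPEN
  event#11 t=32ms outcome=S: state=CLOSED
  event#12 t=36ms outcome=S: state=CLOSED
  event#13 t=39ms outcome=S: state=CLOSED
  event#14 t=42ms outcome=S: state=CLOSED
  event#15 t=46ms outcome=S: state=CLOSED
  event#16 t=47ms outcome=S: state=CLOSED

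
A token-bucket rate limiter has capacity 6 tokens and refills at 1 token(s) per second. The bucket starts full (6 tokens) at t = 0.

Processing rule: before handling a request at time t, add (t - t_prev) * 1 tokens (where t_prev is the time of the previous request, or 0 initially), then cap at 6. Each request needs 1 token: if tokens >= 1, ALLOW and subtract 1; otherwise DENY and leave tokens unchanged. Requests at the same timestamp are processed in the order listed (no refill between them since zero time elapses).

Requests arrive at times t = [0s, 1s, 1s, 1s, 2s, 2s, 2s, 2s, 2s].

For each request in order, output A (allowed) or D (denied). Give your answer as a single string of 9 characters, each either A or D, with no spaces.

Answer: AAAAAAAAD

Derivation:
Simulating step by step:
  req#1 t=0s: ALLOW
  req#2 t=1s: ALLOW
  req#3 t=1s: ALLOW
  req#4 t=1s: ALLOW
  req#5 t=2s: ALLOW
  req#6 t=2s: ALLOW
  req#7 t=2s: ALLOW
  req#8 t=2s: ALLOW
  req#9 t=2s: DENY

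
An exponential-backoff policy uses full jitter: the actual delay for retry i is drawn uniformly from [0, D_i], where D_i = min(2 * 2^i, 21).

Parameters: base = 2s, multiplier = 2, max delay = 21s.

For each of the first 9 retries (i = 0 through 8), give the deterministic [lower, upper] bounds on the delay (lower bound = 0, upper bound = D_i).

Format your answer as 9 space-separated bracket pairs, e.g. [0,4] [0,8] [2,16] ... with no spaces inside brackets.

Computing bounds per retry:
  i=0: D_i=min(2*2^0,21)=2, bounds=[0,2]
  i=1: D_i=min(2*2^1,21)=4, bounds=[0,4]
  i=2: D_i=min(2*2^2,21)=8, bounds=[0,8]
  i=3: D_i=min(2*2^3,21)=16, bounds=[0,16]
  i=4: D_i=min(2*2^4,21)=21, bounds=[0,21]
  i=5: D_i=min(2*2^5,21)=21, bounds=[0,21]
  i=6: D_i=min(2*2^6,21)=21, bounds=[0,21]
  i=7: D_i=min(2*2^7,21)=21, bounds=[0,21]
  i=8: D_i=min(2*2^8,21)=21, bounds=[0,21]

Answer: [0,2] [0,4] [0,8] [0,16] [0,21] [0,21] [0,21] [0,21] [0,21]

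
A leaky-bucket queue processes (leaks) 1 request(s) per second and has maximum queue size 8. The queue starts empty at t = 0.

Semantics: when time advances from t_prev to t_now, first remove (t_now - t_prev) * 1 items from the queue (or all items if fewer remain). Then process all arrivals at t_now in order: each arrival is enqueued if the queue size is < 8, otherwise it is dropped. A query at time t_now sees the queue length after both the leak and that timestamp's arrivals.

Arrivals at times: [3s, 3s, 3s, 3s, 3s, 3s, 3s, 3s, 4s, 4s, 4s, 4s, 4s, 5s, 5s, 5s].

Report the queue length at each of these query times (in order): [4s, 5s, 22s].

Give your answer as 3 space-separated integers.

Queue lengths at query times:
  query t=4s: backlog = 8
  query t=5s: backlog = 8
  query t=22s: backlog = 0

Answer: 8 8 0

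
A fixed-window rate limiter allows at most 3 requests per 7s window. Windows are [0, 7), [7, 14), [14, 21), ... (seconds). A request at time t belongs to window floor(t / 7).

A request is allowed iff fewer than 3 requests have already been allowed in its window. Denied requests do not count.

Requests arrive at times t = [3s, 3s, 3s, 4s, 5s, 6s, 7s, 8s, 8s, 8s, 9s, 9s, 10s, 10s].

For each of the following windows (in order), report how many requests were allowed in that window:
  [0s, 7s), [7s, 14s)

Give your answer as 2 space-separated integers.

Processing requests:
  req#1 t=3s (window 0): ALLOW
  req#2 t=3s (window 0): ALLOW
  req#3 t=3s (window 0): ALLOW
  req#4 t=4s (window 0): DENY
  req#5 t=5s (window 0): DENY
  req#6 t=6s (window 0): DENY
  req#7 t=7s (window 1): ALLOW
  req#8 t=8s (window 1): ALLOW
  req#9 t=8s (window 1): ALLOW
  req#10 t=8s (window 1): DENY
  req#11 t=9s (window 1): DENY
  req#12 t=9s (window 1): DENY
  req#13 t=10s (window 1): DENY
  req#14 t=10s (window 1): DENY

Allowed counts by window: 3 3

Answer: 3 3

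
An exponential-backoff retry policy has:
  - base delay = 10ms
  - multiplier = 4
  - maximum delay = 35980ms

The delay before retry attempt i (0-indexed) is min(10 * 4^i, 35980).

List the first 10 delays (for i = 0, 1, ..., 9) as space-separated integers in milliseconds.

Answer: 10 40 160 640 2560 10240 35980 35980 35980 35980

Derivation:
Computing each delay:
  i=0: min(10*4^0, 35980) = 10
  i=1: min(10*4^1, 35980) = 40
  i=2: min(10*4^2, 35980) = 160
  i=3: min(10*4^3, 35980) = 640
  i=4: min(10*4^4, 35980) = 2560
  i=5: min(10*4^5, 35980) = 10240
  i=6: min(10*4^6, 35980) = 35980
  i=7: min(10*4^7, 35980) = 35980
  i=8: min(10*4^8, 35980) = 35980
  i=9: min(10*4^9, 35980) = 35980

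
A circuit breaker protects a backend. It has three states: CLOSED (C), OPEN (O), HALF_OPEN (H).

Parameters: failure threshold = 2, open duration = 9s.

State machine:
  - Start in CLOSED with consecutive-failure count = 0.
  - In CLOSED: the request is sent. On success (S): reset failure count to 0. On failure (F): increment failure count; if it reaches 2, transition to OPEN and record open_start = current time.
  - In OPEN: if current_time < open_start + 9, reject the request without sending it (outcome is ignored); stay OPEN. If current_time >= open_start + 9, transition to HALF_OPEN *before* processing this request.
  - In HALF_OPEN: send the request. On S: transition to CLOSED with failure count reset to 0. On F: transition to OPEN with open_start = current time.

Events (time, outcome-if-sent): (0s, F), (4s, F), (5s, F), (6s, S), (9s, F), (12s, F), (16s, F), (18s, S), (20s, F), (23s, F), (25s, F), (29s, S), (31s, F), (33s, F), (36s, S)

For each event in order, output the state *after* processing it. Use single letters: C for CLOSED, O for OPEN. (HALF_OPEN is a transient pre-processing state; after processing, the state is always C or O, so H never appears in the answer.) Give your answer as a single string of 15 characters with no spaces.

Answer: COOOOOOOOOOOOOC

Derivation:
State after each event:
  event#1 t=0s outcome=F: state=CLOSED
  event#2 t=4s outcome=F: state=OPEN
  event#3 t=5s outcome=F: state=OPEN
  event#4 t=6s outcome=S: state=OPEN
  event#5 t=9s outcome=F: state=OPEN
  event#6 t=12s outcome=F: state=OPEN
  event#7 t=16s outcome=F: state=OPEN
  event#8 t=18s outcome=S: state=OPEN
  event#9 t=20s outcome=F: state=OPEN
  event#10 t=23s outcome=F: state=OPEN
  event#11 t=25s outcome=F: state=OPEN
  event#12 t=29s outcome=S: state=OPEN
  event#13 t=31s outcome=F: state=OPEN
  event#14 t=33s outcome=F: state=OPEN
  event#15 t=36s outcome=S: state=CLOSED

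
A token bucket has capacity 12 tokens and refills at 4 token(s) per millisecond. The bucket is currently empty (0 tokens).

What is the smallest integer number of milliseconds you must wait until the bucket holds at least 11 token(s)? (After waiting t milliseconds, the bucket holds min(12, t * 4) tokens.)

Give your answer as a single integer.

Answer: 3

Derivation:
Need t * 4 >= 11, so t >= 11/4.
Smallest integer t = ceil(11/4) = 3.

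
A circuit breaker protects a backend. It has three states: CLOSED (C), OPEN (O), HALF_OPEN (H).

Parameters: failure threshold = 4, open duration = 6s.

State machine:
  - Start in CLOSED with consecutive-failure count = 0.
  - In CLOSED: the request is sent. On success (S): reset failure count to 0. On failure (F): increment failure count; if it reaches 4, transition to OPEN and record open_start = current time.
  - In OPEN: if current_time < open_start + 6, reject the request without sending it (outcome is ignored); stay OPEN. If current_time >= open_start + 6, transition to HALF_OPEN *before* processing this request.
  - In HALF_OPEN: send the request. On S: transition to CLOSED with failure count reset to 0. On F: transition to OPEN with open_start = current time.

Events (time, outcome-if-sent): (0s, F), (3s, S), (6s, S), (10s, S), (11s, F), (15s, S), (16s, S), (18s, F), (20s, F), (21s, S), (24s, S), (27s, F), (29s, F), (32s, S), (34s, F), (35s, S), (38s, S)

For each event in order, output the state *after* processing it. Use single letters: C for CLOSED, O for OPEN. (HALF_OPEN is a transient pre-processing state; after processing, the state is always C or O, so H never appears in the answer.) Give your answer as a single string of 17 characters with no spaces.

State after each event:
  event#1 t=0s outcome=F: state=CLOSED
  event#2 t=3s outcome=S: state=CLOSED
  event#3 t=6s outcome=S: state=CLOSED
  event#4 t=10s outcome=S: state=CLOSED
  event#5 t=11s outcome=F: state=CLOSED
  event#6 t=15s outcome=S: state=CLOSED
  event#7 t=16s outcome=S: state=CLOSED
  event#8 t=18s outcome=F: state=CLOSED
  event#9 t=20s outcome=F: state=CLOSED
  event#10 t=21s outcome=S: state=CLOSED
  event#11 t=24s outcome=S: state=CLOSED
  event#12 t=27s outcome=F: state=CLOSED
  event#13 t=29s outcome=F: state=CLOSED
  event#14 t=32s outcome=S: state=CLOSED
  event#15 t=34s outcome=F: state=CLOSED
  event#16 t=35s outcome=S: state=CLOSED
  event#17 t=38s outcome=S: state=CLOSED

Answer: CCCCCCCCCCCCCCCCC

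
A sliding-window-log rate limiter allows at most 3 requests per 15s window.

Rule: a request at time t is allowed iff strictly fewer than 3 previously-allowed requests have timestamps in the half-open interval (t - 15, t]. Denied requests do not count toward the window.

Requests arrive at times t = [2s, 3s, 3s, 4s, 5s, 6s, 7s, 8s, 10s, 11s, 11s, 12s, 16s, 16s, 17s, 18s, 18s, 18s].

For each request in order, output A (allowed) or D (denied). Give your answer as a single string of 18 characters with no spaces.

Answer: AAADDDDDDDDDDDAAAD

Derivation:
Tracking allowed requests in the window:
  req#1 t=2s: ALLOW
  req#2 t=3s: ALLOW
  req#3 t=3s: ALLOW
  req#4 t=4s: DENY
  req#5 t=5s: DENY
  req#6 t=6s: DENY
  req#7 t=7s: DENY
  req#8 t=8s: DENY
  req#9 t=10s: DENY
  req#10 t=11s: DENY
  req#11 t=11s: DENY
  req#12 t=12s: DENY
  req#13 t=16s: DENY
  req#14 t=16s: DENY
  req#15 t=17s: ALLOW
  req#16 t=18s: ALLOW
  req#17 t=18s: ALLOW
  req#18 t=18s: DENY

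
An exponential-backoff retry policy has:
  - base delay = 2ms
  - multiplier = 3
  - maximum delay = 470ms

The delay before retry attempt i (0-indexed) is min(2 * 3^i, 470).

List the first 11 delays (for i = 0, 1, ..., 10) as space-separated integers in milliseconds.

Computing each delay:
  i=0: min(2*3^0, 470) = 2
  i=1: min(2*3^1, 470) = 6
  i=2: min(2*3^2, 470) = 18
  i=3: min(2*3^3, 470) = 54
  i=4: min(2*3^4, 470) = 162
  i=5: min(2*3^5, 470) = 470
  i=6: min(2*3^6, 470) = 470
  i=7: min(2*3^7, 470) = 470
  i=8: min(2*3^8, 470) = 470
  i=9: min(2*3^9, 470) = 470
  i=10: min(2*3^10, 470) = 470

Answer: 2 6 18 54 162 470 470 470 470 470 470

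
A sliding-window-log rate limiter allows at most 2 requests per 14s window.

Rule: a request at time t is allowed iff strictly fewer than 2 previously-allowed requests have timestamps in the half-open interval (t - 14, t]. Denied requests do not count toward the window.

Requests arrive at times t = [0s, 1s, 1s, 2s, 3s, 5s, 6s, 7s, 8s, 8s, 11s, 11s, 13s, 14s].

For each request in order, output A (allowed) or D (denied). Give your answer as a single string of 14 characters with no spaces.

Tracking allowed requests in the window:
  req#1 t=0s: ALLOW
  req#2 t=1s: ALLOW
  req#3 t=1s: DENY
  req#4 t=2s: DENY
  req#5 t=3s: DENY
  req#6 t=5s: DENY
  req#7 t=6s: DENY
  req#8 t=7s: DENY
  req#9 t=8s: DENY
  req#10 t=8s: DENY
  req#11 t=11s: DENY
  req#12 t=11s: DENY
  req#13 t=13s: DENY
  req#14 t=14s: ALLOW

Answer: AADDDDDDDDDDDA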